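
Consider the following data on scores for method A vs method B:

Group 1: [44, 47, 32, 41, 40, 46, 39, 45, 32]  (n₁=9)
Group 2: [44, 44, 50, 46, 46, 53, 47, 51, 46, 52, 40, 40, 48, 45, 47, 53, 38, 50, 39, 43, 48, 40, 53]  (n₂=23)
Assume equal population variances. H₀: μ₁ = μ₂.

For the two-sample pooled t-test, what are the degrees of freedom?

degrees of freedom = 30

df = n₁ + n₂ − 2 = 9 + 23 − 2 = 30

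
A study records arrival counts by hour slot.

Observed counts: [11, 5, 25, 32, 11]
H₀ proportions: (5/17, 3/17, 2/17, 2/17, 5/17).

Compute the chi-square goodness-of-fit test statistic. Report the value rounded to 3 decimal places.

test statistic = 94.345

n = 84; E_i = n·p_i = [24.71, 14.82, 9.88, 9.88, 24.71]
χ² = (11−24.71)²/24.71 + (5−14.82)²/14.82 + (25−9.88)²/9.88 + (32−9.88)²/9.88 + (11−24.71)²/24.71 = 94.3448
df = 4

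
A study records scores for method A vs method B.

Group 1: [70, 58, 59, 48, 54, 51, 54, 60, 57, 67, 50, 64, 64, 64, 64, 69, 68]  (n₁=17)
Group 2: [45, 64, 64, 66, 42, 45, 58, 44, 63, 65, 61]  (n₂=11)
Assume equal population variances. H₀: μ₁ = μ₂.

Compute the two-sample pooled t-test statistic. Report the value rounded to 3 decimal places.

test statistic = 1.254

x̄₁=60.059, s₁=6.932, n₁=17
x̄₂=56.091, s₂=9.843, n₂=11
s_p² = [16·6.932² + 10·9.843²]/26 = 66.8404
SE = √(s_p²·(1/17+1/11)) = 3.1636
t = (60.059−56.091)/3.1636 = 1.2543
df = 26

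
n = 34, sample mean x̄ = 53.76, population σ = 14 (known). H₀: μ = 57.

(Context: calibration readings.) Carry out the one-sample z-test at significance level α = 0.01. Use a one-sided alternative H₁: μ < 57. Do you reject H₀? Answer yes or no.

reject H₀: no

SE = σ/√n = 14/√34 = 2.4010
z = (x̄−μ₀)/SE = (53.76−57)/2.4010 = -1.3494
p-value (one-sided, H₁ less) = 0.08860
At α=0.01: p ≥ α → fail to reject H₀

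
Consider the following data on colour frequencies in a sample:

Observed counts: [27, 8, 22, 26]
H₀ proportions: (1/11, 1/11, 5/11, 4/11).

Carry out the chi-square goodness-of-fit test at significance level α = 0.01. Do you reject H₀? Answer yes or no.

reject H₀: yes

n = 83; E_i = n·p_i = [7.55, 7.55, 37.73, 30.18]
χ² = (27−7.55)²/7.55 + (8−7.55)²/7.55 + (22−37.73)²/37.73 + (26−30.18)²/30.18 = 57.3229
df = 3
p-value (upper-tail) = 0.00000
At α=0.01: p < α → reject H₀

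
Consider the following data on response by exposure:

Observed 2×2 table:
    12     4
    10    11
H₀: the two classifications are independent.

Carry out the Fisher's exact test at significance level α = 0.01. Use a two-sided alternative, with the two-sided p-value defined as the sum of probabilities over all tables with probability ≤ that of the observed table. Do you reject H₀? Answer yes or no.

Margins: r₁=16, r₂=21, c₁=22, c₂=15, n=37
p_obs = C(16,12)·C(21,10)/C(37,22); sum pmf over tables with pmf ≤ p_obs
p-value (two-sided) = 0.17570
At α=0.01: p ≥ α → fail to reject H₀

reject H₀: no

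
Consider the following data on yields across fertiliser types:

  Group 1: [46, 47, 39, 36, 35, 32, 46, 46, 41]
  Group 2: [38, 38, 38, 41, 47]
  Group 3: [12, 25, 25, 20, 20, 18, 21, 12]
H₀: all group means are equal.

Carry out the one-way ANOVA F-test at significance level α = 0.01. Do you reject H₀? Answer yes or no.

Group means [40.89, 40.40, 19.12], grand mean 32.864
SSB = Σnᵢ(x̄ᵢ−x̄)² = 2373.627; SSW = ΣΣ(x−x̄ᵢ)² = 494.964
MSB = 2373.627/2 = 1186.8135; MSW = 494.964/19 = 26.0507
F = MSB/MSW = 45.5578
df = (2, 19)
p-value (upper-tail) = 0.00000
At α=0.01: p < α → reject H₀

reject H₀: yes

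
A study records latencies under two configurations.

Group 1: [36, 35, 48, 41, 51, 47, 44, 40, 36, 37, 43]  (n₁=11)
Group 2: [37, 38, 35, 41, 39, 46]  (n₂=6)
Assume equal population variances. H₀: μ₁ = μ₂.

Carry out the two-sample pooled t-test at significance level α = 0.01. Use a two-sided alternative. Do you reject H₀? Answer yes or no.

x̄₁=41.636, s₁=5.446, n₁=11
x̄₂=39.333, s₂=3.830, n₂=6
s_p² = [10·5.446² + 5·3.830²]/15 = 24.6586
SE = √(s_p²·(1/11+1/6)) = 2.5202
t = (41.636−39.333)/2.5202 = 0.9138
df = 15
p-value (two-sided) = 0.37526
At α=0.01: p ≥ α → fail to reject H₀

reject H₀: no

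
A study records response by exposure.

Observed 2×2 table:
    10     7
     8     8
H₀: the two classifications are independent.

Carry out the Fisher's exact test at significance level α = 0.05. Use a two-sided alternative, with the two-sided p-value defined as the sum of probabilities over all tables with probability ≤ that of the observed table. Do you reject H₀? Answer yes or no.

reject H₀: no

Margins: r₁=17, r₂=16, c₁=18, c₂=15, n=33
p_obs = C(17,10)·C(16,8)/C(33,18); sum pmf over tables with pmf ≤ p_obs
p-value (two-sided) = 0.73186
At α=0.05: p ≥ α → fail to reject H₀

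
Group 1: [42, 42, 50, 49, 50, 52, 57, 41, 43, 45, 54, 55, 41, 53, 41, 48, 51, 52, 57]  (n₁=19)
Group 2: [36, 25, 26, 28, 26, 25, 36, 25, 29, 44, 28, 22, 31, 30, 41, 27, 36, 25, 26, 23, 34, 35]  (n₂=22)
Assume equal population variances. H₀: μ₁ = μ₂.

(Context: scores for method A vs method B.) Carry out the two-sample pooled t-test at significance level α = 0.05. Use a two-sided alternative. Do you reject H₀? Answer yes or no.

x̄₁=48.579, s₁=5.621, n₁=19
x̄₂=29.909, s₂=5.959, n₂=22
s_p² = [18·5.621² + 21·5.959²]/39 = 33.7038
SE = √(s_p²·(1/19+1/22)) = 1.8182
t = (48.579−29.909)/1.8182 = 10.2683
df = 39
p-value (two-sided) = 0.00000
At α=0.05: p < α → reject H₀

reject H₀: yes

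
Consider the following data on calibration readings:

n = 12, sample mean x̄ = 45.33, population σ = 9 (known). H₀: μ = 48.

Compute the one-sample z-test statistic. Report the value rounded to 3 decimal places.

test statistic = -1.028

SE = σ/√n = 9/√12 = 2.5981
z = (x̄−μ₀)/SE = (45.33−48)/2.5981 = -1.0277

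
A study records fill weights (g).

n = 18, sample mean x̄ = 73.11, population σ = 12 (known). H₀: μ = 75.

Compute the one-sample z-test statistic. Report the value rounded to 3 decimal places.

test statistic = -0.668

SE = σ/√n = 12/√18 = 2.8284
z = (x̄−μ₀)/SE = (73.11−75)/2.8284 = -0.6682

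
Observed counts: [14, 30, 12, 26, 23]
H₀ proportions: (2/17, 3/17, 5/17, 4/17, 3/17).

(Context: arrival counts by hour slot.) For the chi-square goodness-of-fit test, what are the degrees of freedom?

degrees of freedom = 4

df = k − 1 = 5 − 1 = 4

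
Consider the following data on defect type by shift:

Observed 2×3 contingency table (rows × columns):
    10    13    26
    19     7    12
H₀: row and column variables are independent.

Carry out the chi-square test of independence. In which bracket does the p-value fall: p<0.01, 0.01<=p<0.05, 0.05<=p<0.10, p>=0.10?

Row totals [49, 38], col totals [29, 20, 38], n=87
χ² = (10−16.33)²/16.33 + (13−11.26)²/11.26 + (26−21.40)²/21.40 + (19−12.67)²/12.67 + (7−8.74)²/8.74 + (12−16.60)²/16.60 = 8.4960
df = 2
p-value (upper-tail) = 0.01429
→ bracket: 0.01<=p<0.05

p-value bracket: 0.01<=p<0.05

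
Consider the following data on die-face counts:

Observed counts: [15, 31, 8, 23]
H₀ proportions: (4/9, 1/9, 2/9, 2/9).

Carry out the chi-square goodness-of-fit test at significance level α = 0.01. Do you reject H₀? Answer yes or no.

reject H₀: yes

n = 77; E_i = n·p_i = [34.22, 8.56, 17.11, 17.11]
χ² = (15−34.22)²/34.22 + (31−8.56)²/8.56 + (8−17.11)²/17.11 + (23−17.11)²/17.11 = 76.5552
df = 3
p-value (upper-tail) = 0.00000
At α=0.01: p < α → reject H₀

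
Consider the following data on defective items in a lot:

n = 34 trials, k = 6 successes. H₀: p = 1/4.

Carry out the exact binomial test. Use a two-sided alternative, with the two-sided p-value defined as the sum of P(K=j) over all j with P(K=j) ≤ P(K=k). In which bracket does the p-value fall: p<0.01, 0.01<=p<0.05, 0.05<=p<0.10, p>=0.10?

p-value bracket: p>=0.10

Exact binomial: n=34, k=6, p₀=1/4=0.2500
P(X=j) = C(n,j)·p₀^j·(1−p₀)^(n−j); p = Σ P(X=j) over j with P(X=j) ≤ P(X=6)
p-value (two-sided) = 0.42859
→ bracket: p>=0.10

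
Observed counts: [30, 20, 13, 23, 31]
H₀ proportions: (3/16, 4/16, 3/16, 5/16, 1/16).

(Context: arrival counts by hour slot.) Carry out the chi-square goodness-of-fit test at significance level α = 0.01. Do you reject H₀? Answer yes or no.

reject H₀: yes

n = 117; E_i = n·p_i = [21.94, 29.25, 21.94, 36.56, 7.31]
χ² = (30−21.94)²/21.94 + (20−29.25)²/29.25 + (13−21.94)²/21.94 + (23−36.56)²/36.56 + (31−7.31)²/7.31 = 91.2917
df = 4
p-value (upper-tail) = 0.00000
At α=0.01: p < α → reject H₀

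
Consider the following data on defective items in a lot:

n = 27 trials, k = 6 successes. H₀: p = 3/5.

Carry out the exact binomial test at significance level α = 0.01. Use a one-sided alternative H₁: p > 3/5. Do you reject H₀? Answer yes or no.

Exact binomial: n=27, k=6, p₀=3/5=0.6000
P(X≥6) from Σ C(n,i)·p₀^i·(1−p₀)^(n−i)
p-value (one-sided, H₁ greater) = 0.99999
At α=0.01: p ≥ α → fail to reject H₀

reject H₀: no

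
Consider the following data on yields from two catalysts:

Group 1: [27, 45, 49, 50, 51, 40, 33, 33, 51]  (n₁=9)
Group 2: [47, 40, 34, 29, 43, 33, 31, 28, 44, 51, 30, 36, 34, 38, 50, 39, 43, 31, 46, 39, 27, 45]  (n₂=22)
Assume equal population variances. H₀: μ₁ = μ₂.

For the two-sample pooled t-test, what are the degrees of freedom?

degrees of freedom = 29

df = n₁ + n₂ − 2 = 9 + 22 − 2 = 29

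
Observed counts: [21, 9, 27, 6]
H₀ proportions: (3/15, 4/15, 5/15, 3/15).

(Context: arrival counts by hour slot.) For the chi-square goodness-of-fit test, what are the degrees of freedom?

df = k − 1 = 4 − 1 = 3

degrees of freedom = 3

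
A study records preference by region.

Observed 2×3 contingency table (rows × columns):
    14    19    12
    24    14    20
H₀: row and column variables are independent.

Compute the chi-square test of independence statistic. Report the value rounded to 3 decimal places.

test statistic = 3.809

Row totals [45, 58], col totals [38, 33, 32], n=103
χ² = (14−16.60)²/16.60 + (19−14.42)²/14.42 + (12−13.98)²/13.98 + (24−21.40)²/21.40 + (14−18.58)²/18.58 + (20−18.02)²/18.02 = 3.8091
df = 2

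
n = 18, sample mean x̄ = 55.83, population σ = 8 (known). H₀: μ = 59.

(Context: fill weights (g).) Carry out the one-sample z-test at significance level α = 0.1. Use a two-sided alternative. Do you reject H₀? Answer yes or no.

SE = σ/√n = 8/√18 = 1.8856
z = (x̄−μ₀)/SE = (55.83−59)/1.8856 = -1.6811
p-value (two-sided) = 0.09273
At α=0.1: p < α → reject H₀

reject H₀: yes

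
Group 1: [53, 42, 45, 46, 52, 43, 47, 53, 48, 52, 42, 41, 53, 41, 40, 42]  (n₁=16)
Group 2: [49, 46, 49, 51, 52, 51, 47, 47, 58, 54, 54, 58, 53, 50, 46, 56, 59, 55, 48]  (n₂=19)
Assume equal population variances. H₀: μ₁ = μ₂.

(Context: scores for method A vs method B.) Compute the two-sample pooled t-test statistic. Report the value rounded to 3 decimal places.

x̄₁=46.250, s₁=4.946, n₁=16
x̄₂=51.737, s₂=4.188, n₂=19
s_p² = [15·4.946² + 18·4.188²]/33 = 20.6874
SE = √(s_p²·(1/16+1/19)) = 1.5433
t = (46.250−51.737)/1.5433 = -3.5553
df = 33

test statistic = -3.555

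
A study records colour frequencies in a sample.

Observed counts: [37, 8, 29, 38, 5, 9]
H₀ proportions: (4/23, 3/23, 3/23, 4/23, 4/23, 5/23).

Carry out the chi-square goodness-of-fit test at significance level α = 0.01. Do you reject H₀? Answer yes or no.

n = 126; E_i = n·p_i = [21.91, 16.43, 16.43, 21.91, 21.91, 27.39]
χ² = (37−21.91)²/21.91 + (8−16.43)²/16.43 + (29−16.43)²/16.43 + (38−21.91)²/21.91 + (5−21.91)²/21.91 + (9−27.39)²/27.39 = 61.5352
df = 5
p-value (upper-tail) = 0.00000
At α=0.01: p < α → reject H₀

reject H₀: yes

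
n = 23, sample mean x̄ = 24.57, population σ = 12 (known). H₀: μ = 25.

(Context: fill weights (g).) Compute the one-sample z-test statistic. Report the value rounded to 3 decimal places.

test statistic = -0.172

SE = σ/√n = 12/√23 = 2.5022
z = (x̄−μ₀)/SE = (24.57−25)/2.5022 = -0.1719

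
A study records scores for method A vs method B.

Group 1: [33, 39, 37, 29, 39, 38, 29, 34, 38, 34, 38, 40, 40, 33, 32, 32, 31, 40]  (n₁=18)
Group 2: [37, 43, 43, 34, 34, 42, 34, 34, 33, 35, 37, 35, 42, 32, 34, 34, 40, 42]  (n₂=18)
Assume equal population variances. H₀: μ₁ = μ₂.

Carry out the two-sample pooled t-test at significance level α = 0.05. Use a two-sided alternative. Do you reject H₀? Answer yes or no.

x̄₁=35.333, s₁=3.850, n₁=18
x̄₂=36.944, s₂=3.903, n₂=18
s_p² = [17·3.850² + 17·3.903²]/34 = 15.0278
SE = √(s_p²·(1/18+1/18)) = 1.2922
t = (35.333−36.944)/1.2922 = -1.2468
df = 34
p-value (two-sided) = 0.22099
At α=0.05: p ≥ α → fail to reject H₀

reject H₀: no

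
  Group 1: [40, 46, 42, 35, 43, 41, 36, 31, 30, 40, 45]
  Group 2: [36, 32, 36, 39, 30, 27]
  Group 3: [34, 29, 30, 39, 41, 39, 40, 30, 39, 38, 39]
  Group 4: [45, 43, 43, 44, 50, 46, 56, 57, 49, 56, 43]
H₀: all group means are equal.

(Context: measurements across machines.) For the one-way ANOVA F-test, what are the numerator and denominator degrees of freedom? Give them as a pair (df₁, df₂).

degrees of freedom = [3, 35]

k = 4 groups, N = 39 total
df = (k−1, N−k) = (4−1, 39−4) = (3, 35)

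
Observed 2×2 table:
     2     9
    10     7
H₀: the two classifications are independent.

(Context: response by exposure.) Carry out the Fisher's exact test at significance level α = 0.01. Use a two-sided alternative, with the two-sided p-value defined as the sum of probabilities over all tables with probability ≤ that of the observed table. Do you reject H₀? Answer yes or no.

Margins: r₁=11, r₂=17, c₁=12, c₂=16, n=28
p_obs = C(11,2)·C(17,10)/C(28,12); sum pmf over tables with pmf ≤ p_obs
p-value (two-sided) = 0.05403
At α=0.01: p ≥ α → fail to reject H₀

reject H₀: no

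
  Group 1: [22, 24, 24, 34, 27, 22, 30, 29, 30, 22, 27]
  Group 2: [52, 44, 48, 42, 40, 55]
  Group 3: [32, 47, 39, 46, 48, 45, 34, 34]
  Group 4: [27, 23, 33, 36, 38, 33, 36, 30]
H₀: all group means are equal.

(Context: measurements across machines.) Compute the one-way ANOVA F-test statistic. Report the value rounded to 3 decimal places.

Group means [26.45, 46.83, 40.62, 32.00], grand mean 34.939
SSB = Σnᵢ(x̄ᵢ−x̄)² = 1968.443; SSW = ΣΣ(x−x̄ᵢ)² = 821.436
MSB = 1968.443/3 = 656.1477; MSW = 821.436/29 = 28.3254
F = MSB/MSW = 23.1647
df = (3, 29)

test statistic = 23.165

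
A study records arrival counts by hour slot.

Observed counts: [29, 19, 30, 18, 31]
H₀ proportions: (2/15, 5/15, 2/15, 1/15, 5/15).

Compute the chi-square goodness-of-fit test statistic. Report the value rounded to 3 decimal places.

test statistic = 45.311

n = 127; E_i = n·p_i = [16.93, 42.33, 16.93, 8.47, 42.33]
χ² = (29−16.93)²/16.93 + (19−42.33)²/42.33 + (30−16.93)²/16.93 + (18−8.47)²/8.47 + (31−42.33)²/42.33 = 45.3110
df = 4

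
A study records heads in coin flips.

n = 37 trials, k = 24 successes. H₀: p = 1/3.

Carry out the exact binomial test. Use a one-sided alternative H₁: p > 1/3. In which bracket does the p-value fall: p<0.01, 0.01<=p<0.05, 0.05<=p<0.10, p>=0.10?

Exact binomial: n=37, k=24, p₀=1/3=0.3333
P(X≥24) from Σ C(n,i)·p₀^i·(1−p₀)^(n−i)
p-value (one-sided, H₁ greater) = 0.00009
→ bracket: p<0.01

p-value bracket: p<0.01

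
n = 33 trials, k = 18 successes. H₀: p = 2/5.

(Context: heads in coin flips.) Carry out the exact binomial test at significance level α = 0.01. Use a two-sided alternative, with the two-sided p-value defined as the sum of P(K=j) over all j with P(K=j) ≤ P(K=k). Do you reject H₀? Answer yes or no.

reject H₀: no

Exact binomial: n=33, k=18, p₀=2/5=0.4000
P(X=j) = C(n,j)·p₀^j·(1−p₀)^(n−j); p = Σ P(X=j) over j with P(X=j) ≤ P(X=18)
p-value (two-sided) = 0.10897
At α=0.01: p ≥ α → fail to reject H₀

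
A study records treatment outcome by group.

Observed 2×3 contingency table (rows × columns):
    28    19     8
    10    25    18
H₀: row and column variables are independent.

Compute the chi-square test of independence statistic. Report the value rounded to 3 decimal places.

Row totals [55, 53], col totals [38, 44, 26], n=108
χ² = (28−19.35)²/19.35 + (19−22.41)²/22.41 + (8−13.24)²/13.24 + (10−18.65)²/18.65 + (25−21.59)²/21.59 + (18−12.76)²/12.76 = 13.1581
df = 2

test statistic = 13.158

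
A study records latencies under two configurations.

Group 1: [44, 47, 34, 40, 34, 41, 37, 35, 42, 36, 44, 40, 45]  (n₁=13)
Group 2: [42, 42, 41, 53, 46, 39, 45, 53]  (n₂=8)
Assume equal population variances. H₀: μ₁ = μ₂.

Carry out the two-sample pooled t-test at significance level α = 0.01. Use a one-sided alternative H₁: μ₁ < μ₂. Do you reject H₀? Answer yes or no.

x̄₁=39.923, s₁=4.406, n₁=13
x̄₂=45.125, s₂=5.330, n₂=8
s_p² = [12·4.406² + 7·5.330²]/19 = 22.7262
SE = √(s_p²·(1/13+1/8)) = 2.1422
t = (39.923−45.125)/2.1422 = -2.4283
df = 19
p-value (one-sided, H₁ less) = 0.01263
At α=0.01: p ≥ α → fail to reject H₀

reject H₀: no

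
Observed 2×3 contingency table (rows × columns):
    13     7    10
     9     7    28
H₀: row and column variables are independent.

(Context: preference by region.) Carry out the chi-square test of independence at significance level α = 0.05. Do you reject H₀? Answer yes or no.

reject H₀: yes

Row totals [30, 44], col totals [22, 14, 38], n=74
χ² = (13−8.92)²/8.92 + (7−5.68)²/5.68 + (10−15.41)²/15.41 + (9−13.08)²/13.08 + (7−8.32)²/8.32 + (28−22.59)²/22.59 = 6.8501
df = 2
p-value (upper-tail) = 0.03255
At α=0.05: p < α → reject H₀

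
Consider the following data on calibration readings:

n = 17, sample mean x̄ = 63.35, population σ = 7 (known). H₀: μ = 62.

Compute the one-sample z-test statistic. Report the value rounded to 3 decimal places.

test statistic = 0.795

SE = σ/√n = 7/√17 = 1.6977
z = (x̄−μ₀)/SE = (63.35−62)/1.6977 = 0.7952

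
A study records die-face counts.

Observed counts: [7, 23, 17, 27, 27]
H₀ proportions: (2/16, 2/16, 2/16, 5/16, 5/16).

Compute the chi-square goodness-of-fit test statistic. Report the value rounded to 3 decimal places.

test statistic = 13.867

n = 101; E_i = n·p_i = [12.62, 12.62, 12.62, 31.56, 31.56]
χ² = (7−12.62)²/12.62 + (23−12.62)²/12.62 + (17−12.62)²/12.62 + (27−31.56)²/31.56 + (27−31.56)²/31.56 = 13.8673
df = 4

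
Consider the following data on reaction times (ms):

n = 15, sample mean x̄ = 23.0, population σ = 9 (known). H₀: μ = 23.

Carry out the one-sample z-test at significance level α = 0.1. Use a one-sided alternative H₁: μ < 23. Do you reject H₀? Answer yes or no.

SE = σ/√n = 9/√15 = 2.3238
z = (x̄−μ₀)/SE = (23.0−23)/2.3238 = 0.0000
p-value (one-sided, H₁ less) = 0.50000
At α=0.1: p ≥ α → fail to reject H₀

reject H₀: no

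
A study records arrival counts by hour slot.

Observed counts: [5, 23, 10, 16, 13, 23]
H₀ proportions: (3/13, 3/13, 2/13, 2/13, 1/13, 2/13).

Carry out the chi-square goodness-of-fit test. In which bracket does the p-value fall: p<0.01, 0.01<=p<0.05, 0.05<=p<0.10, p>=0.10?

n = 90; E_i = n·p_i = [20.77, 20.77, 13.85, 13.85, 6.92, 13.85]
χ² = (5−20.77)²/20.77 + (23−20.77)²/20.77 + (10−13.85)²/13.85 + (16−13.85)²/13.85 + (13−6.92)²/6.92 + (23−13.85)²/13.85 = 25.0019
df = 5
p-value (upper-tail) = 0.00014
→ bracket: p<0.01

p-value bracket: p<0.01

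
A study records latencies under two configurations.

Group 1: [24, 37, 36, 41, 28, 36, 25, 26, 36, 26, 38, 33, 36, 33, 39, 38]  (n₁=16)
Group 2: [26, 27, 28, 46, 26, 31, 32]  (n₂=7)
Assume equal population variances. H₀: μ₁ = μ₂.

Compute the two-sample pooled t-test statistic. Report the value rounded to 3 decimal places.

test statistic = 0.872

x̄₁=33.250, s₁=5.592, n₁=16
x̄₂=30.857, s₂=7.081, n₂=7
s_p² = [15·5.592² + 6·7.081²]/21 = 36.6599
SE = √(s_p²·(1/16+1/7)) = 2.7438
t = (33.250−30.857)/2.7438 = 0.8721
df = 21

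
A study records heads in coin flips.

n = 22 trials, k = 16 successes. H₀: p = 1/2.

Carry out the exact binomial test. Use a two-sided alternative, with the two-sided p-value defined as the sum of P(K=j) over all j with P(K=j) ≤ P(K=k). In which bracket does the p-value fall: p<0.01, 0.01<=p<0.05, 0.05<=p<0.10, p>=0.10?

Exact binomial: n=22, k=16, p₀=1/2=0.5000
P(X=j) = C(n,j)·p₀^j·(1−p₀)^(n−j); p = Σ P(X=j) over j with P(X=j) ≤ P(X=16)
p-value (two-sided) = 0.05248
→ bracket: 0.05<=p<0.10

p-value bracket: 0.05<=p<0.10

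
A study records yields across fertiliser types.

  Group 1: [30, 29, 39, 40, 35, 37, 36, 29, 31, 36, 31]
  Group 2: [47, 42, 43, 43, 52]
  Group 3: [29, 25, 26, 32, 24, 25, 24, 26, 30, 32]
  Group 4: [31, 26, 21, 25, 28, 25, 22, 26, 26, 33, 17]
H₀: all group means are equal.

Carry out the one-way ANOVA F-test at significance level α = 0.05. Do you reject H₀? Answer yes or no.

Group means [33.91, 45.40, 27.30, 25.45], grand mean 31.162
SSB = Σnᵢ(x̄ᵢ−x̄)² = 1604.091; SSW = ΣΣ(x−x̄ᵢ)² = 520.936
MSB = 1604.091/3 = 534.6969; MSW = 520.936/33 = 15.7860
F = MSB/MSW = 33.8717
df = (3, 33)
p-value (upper-tail) = 0.00000
At α=0.05: p < α → reject H₀

reject H₀: yes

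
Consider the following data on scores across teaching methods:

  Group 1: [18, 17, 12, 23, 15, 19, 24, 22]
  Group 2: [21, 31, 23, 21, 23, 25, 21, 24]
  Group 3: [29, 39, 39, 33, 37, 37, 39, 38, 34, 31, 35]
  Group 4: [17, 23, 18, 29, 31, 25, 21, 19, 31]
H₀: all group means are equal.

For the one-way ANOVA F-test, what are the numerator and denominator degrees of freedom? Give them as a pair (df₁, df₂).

k = 4 groups, N = 36 total
df = (k−1, N−k) = (4−1, 36−4) = (3, 32)

degrees of freedom = [3, 32]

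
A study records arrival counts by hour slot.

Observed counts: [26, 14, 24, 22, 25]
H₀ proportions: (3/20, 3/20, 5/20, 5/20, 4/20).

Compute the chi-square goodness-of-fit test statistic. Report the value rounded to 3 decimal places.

n = 111; E_i = n·p_i = [16.65, 16.65, 27.75, 27.75, 22.20]
χ² = (26−16.65)²/16.65 + (14−16.65)²/16.65 + (24−27.75)²/27.75 + (22−27.75)²/27.75 + (25−22.20)²/22.20 = 7.7237
df = 4

test statistic = 7.724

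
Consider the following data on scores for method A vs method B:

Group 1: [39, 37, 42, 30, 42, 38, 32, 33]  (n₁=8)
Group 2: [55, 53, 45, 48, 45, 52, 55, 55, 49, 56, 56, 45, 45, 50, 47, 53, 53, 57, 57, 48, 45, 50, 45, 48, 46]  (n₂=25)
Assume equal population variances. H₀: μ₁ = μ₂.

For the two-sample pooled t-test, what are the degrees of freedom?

df = n₁ + n₂ − 2 = 8 + 25 − 2 = 31

degrees of freedom = 31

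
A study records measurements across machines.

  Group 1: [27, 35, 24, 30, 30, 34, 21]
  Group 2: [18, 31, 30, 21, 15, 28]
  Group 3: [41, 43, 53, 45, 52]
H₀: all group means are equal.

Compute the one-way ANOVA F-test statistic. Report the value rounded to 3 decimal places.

test statistic = 23.605

Group means [28.71, 23.83, 46.80], grand mean 32.111
SSB = Σnᵢ(x̄ᵢ−x̄)² = 1570.716; SSW = ΣΣ(x−x̄ᵢ)² = 499.062
MSB = 1570.716/2 = 785.3579; MSW = 499.062/15 = 33.2708
F = MSB/MSW = 23.6050
df = (2, 15)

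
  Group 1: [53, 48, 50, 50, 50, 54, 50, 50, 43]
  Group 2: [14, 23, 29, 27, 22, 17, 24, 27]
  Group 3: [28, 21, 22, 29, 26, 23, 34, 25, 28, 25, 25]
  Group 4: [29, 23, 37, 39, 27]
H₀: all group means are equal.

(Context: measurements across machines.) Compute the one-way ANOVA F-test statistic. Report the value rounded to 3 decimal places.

Group means [49.78, 22.88, 26.00, 31.00], grand mean 32.485
SSB = Σnᵢ(x̄ᵢ−x̄)² = 3903.812; SSW = ΣΣ(x−x̄ᵢ)² = 582.431
MSB = 3903.812/3 = 1301.2706; MSW = 582.431/29 = 20.0838
F = MSB/MSW = 64.7920
df = (3, 29)

test statistic = 64.792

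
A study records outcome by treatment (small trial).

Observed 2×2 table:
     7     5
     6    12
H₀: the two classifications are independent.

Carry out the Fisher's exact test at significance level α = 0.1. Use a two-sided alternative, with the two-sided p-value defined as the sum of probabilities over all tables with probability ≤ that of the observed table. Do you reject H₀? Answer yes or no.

Margins: r₁=12, r₂=18, c₁=13, c₂=17, n=30
p_obs = C(12,7)·C(18,6)/C(30,13); sum pmf over tables with pmf ≤ p_obs
p-value (two-sided) = 0.26412
At α=0.1: p ≥ α → fail to reject H₀

reject H₀: no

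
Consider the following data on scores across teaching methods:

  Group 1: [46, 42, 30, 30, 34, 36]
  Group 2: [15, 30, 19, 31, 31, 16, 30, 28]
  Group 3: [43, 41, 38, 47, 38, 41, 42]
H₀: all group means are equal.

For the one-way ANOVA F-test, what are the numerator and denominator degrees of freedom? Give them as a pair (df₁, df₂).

k = 3 groups, N = 21 total
df = (k−1, N−k) = (3−1, 21−3) = (2, 18)

degrees of freedom = [2, 18]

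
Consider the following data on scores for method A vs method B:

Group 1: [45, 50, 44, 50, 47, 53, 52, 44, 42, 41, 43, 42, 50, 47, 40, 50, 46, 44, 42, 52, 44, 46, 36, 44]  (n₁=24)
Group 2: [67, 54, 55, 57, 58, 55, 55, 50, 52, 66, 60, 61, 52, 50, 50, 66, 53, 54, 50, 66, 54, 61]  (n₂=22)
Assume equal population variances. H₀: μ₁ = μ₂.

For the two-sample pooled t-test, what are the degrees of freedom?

degrees of freedom = 44

df = n₁ + n₂ − 2 = 24 + 22 − 2 = 44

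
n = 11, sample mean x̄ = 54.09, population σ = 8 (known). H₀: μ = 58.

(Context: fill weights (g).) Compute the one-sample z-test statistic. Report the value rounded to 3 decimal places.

SE = σ/√n = 8/√11 = 2.4121
z = (x̄−μ₀)/SE = (54.09−58)/2.4121 = -1.6210

test statistic = -1.621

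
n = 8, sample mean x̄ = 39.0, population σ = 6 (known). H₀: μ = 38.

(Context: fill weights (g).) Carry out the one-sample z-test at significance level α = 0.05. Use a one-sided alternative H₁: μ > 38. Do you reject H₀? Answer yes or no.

SE = σ/√n = 6/√8 = 2.1213
z = (x̄−μ₀)/SE = (39.0−38)/2.1213 = 0.4714
p-value (one-sided, H₁ greater) = 0.31868
At α=0.05: p ≥ α → fail to reject H₀

reject H₀: no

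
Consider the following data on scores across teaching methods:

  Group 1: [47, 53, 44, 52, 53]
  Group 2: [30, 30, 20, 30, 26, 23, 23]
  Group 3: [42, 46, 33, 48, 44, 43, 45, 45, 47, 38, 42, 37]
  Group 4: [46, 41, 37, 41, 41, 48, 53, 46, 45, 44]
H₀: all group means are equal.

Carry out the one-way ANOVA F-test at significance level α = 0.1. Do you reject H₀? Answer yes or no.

reject H₀: yes

Group means [49.80, 26.00, 42.50, 44.20], grand mean 40.676
SSB = Σnᵢ(x̄ᵢ−x̄)² = 2088.041; SSW = ΣΣ(x−x̄ᵢ)² = 569.400
MSB = 2088.041/3 = 696.0137; MSW = 569.400/30 = 18.9800
F = MSB/MSW = 36.6709
df = (3, 30)
p-value (upper-tail) = 0.00000
At α=0.1: p < α → reject H₀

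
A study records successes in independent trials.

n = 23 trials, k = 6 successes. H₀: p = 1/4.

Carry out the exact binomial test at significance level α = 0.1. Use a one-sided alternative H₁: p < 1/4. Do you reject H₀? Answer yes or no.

Exact binomial: n=23, k=6, p₀=1/4=0.2500
P(X≤6) from Σ C(n,i)·p₀^i·(1−p₀)^(n−i)
p-value (one-sided, H₁ less) = 0.65373
At α=0.1: p ≥ α → fail to reject H₀

reject H₀: no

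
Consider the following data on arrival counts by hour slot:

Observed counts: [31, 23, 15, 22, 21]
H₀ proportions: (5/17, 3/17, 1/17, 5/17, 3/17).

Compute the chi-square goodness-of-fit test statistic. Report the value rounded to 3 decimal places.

test statistic = 15.095

n = 112; E_i = n·p_i = [32.94, 19.76, 6.59, 32.94, 19.76]
χ² = (31−32.94)²/32.94 + (23−19.76)²/19.76 + (15−6.59)²/6.59 + (22−32.94)²/32.94 + (21−19.76)²/19.76 = 15.0952
df = 4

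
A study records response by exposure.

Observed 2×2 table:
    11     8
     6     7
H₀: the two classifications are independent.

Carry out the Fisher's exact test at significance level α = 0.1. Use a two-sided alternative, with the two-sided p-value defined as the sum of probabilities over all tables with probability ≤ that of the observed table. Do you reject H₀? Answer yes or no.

reject H₀: no

Margins: r₁=19, r₂=13, c₁=17, c₂=15, n=32
p_obs = C(19,11)·C(13,6)/C(32,17); sum pmf over tables with pmf ≤ p_obs
p-value (two-sided) = 0.71979
At α=0.1: p ≥ α → fail to reject H₀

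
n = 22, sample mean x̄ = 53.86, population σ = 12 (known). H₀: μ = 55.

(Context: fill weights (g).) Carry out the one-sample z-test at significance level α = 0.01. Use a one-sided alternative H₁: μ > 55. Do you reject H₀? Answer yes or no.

reject H₀: no

SE = σ/√n = 12/√22 = 2.5584
z = (x̄−μ₀)/SE = (53.86−55)/2.5584 = -0.4456
p-value (one-sided, H₁ greater) = 0.67205
At α=0.01: p ≥ α → fail to reject H₀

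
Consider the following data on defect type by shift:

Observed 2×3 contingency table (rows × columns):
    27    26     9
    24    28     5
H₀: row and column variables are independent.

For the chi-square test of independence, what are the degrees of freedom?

degrees of freedom = 2

df = (r−1)(c−1) = (2−1)·(3−1) = 2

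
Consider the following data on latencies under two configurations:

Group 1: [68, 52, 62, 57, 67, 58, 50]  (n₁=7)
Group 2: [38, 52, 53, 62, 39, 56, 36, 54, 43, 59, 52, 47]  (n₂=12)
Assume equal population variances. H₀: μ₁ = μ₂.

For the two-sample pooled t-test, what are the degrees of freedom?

degrees of freedom = 17

df = n₁ + n₂ − 2 = 7 + 12 − 2 = 17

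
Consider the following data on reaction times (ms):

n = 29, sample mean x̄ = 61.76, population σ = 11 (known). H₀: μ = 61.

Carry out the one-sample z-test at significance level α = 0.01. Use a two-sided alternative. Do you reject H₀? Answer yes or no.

SE = σ/√n = 11/√29 = 2.0426
z = (x̄−μ₀)/SE = (61.76−61)/2.0426 = 0.3721
p-value (two-sided) = 0.70984
At α=0.01: p ≥ α → fail to reject H₀

reject H₀: no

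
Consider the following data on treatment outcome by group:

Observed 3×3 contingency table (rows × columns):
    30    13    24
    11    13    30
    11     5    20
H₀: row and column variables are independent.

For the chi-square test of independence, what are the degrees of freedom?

degrees of freedom = 4

df = (r−1)(c−1) = (3−1)·(3−1) = 4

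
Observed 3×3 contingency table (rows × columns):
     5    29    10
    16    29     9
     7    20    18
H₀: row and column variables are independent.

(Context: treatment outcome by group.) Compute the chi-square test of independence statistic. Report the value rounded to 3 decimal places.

test statistic = 11.973

Row totals [44, 54, 45], col totals [28, 78, 37], n=143
χ² = (5−8.62)²/8.62 + (29−24.00)²/24.00 + (10−11.38)²/11.38 + (16−10.57)²/10.57 + (29−29.45)²/29.45 + (9−13.97)²/13.97 + (7−8.81)²/8.81 + (20−24.55)²/24.55 + (18−11.64)²/11.64 = 11.9731
df = 4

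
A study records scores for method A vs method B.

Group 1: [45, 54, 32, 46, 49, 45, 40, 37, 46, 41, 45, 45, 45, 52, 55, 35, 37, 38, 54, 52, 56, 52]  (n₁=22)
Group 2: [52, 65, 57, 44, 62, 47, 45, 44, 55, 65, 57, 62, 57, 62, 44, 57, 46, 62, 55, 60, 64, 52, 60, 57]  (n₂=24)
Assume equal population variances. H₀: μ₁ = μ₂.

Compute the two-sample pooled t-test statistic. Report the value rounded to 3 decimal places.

x̄₁=45.500, s₁=7.002, n₁=22
x̄₂=55.458, s₂=7.126, n₂=24
s_p² = [21·7.002² + 23·7.126²]/44 = 49.9422
SE = √(s_p²·(1/22+1/24)) = 2.0859
t = (45.500−55.458)/2.0859 = -4.7741
df = 44

test statistic = -4.774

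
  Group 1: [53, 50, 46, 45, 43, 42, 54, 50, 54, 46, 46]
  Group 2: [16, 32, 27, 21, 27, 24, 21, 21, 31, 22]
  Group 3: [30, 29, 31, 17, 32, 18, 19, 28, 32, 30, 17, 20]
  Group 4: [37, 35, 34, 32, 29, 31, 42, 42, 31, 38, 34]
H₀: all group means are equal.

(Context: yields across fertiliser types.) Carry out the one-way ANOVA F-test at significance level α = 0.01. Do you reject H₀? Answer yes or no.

reject H₀: yes

Group means [48.09, 24.20, 25.25, 35.00], grand mean 33.159
SSB = Σnᵢ(x̄ᵢ−x̄)² = 4043.127; SSW = ΣΣ(x−x̄ᵢ)² = 1048.759
MSB = 4043.127/3 = 1347.7091; MSW = 1048.759/40 = 26.2190
F = MSB/MSW = 51.4020
df = (3, 40)
p-value (upper-tail) = 0.00000
At α=0.01: p < α → reject H₀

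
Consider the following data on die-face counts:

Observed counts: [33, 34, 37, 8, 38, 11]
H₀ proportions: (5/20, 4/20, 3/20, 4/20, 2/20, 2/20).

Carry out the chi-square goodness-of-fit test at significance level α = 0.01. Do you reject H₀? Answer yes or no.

n = 161; E_i = n·p_i = [40.25, 32.20, 24.15, 32.20, 16.10, 16.10]
χ² = (33−40.25)²/40.25 + (34−32.20)²/32.20 + (37−24.15)²/24.15 + (8−32.20)²/32.20 + (38−16.10)²/16.10 + (11−16.10)²/16.10 = 57.8364
df = 5
p-value (upper-tail) = 0.00000
At α=0.01: p < α → reject H₀

reject H₀: yes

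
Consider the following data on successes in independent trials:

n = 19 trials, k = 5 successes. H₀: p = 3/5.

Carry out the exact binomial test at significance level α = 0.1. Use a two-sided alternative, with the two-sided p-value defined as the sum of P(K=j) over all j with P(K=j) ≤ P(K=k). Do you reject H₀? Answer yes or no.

reject H₀: yes

Exact binomial: n=19, k=5, p₀=3/5=0.6000
P(X=j) = C(n,j)·p₀^j·(1−p₀)^(n−j); p = Σ P(X=j) over j with P(X=j) ≤ P(X=5)
p-value (two-sided) = 0.00390
At α=0.1: p < α → reject H₀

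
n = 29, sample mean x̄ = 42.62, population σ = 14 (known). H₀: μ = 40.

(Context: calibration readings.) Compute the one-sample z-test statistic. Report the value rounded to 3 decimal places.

SE = σ/√n = 14/√29 = 2.5997
z = (x̄−μ₀)/SE = (42.62−40)/2.5997 = 1.0078

test statistic = 1.008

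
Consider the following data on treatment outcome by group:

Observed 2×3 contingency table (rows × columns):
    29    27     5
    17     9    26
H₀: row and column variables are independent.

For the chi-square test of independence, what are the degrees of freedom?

degrees of freedom = 2

df = (r−1)(c−1) = (2−1)·(3−1) = 2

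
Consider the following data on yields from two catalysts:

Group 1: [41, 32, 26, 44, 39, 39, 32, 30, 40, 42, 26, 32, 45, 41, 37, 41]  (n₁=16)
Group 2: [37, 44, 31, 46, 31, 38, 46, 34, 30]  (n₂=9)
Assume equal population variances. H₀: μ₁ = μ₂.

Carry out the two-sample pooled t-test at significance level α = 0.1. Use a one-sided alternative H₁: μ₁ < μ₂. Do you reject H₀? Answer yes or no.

reject H₀: no

x̄₁=36.688, s₁=6.151, n₁=16
x̄₂=37.444, s₂=6.521, n₂=9
s_p² = [15·6.151² + 8·6.521²]/23 = 39.4635
SE = √(s_p²·(1/16+1/9)) = 2.6175
t = (36.688−37.444)/2.6175 = -0.2892
df = 23
p-value (one-sided, H₁ less) = 0.38751
At α=0.1: p ≥ α → fail to reject H₀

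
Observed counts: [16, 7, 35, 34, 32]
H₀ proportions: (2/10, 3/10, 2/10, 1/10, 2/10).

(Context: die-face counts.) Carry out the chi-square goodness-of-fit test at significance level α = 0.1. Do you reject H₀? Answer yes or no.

reject H₀: yes

n = 124; E_i = n·p_i = [24.80, 37.20, 24.80, 12.40, 24.80]
χ² = (16−24.80)²/24.80 + (7−37.20)²/37.20 + (35−24.80)²/24.80 + (34−12.40)²/12.40 + (32−24.80)²/24.80 = 71.5511
df = 4
p-value (upper-tail) = 0.00000
At α=0.1: p < α → reject H₀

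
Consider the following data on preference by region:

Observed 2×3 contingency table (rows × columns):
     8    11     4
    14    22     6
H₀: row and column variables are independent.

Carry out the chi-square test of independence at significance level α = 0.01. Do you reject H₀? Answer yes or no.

Row totals [23, 42], col totals [22, 33, 10], n=65
χ² = (8−7.78)²/7.78 + (11−11.68)²/11.68 + (4−3.54)²/3.54 + (14−14.22)²/14.22 + (22−21.32)²/21.32 + (6−6.46)²/6.46 = 0.1631
df = 2
p-value (upper-tail) = 0.92168
At α=0.01: p ≥ α → fail to reject H₀

reject H₀: no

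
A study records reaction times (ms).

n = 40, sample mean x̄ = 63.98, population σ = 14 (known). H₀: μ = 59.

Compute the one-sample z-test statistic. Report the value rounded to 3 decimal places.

test statistic = 2.250

SE = σ/√n = 14/√40 = 2.2136
z = (x̄−μ₀)/SE = (63.98−59)/2.2136 = 2.2497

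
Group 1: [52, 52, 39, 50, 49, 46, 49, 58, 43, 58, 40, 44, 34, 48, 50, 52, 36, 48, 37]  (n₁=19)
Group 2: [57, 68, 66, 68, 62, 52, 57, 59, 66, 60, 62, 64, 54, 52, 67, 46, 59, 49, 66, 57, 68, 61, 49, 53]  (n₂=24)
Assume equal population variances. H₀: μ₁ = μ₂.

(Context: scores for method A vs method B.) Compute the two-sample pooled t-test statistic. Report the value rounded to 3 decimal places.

test statistic = -6.044

x̄₁=46.579, s₁=6.955, n₁=19
x̄₂=59.250, s₂=6.726, n₂=24
s_p² = [18·6.955² + 23·6.726²]/41 = 46.6130
SE = √(s_p²·(1/19+1/24)) = 2.0965
t = (46.579−59.250)/2.0965 = -6.0438
df = 41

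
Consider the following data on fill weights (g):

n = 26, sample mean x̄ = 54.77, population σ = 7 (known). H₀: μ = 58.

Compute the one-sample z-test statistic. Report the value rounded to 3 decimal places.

SE = σ/√n = 7/√26 = 1.3728
z = (x̄−μ₀)/SE = (54.77−58)/1.3728 = -2.3528

test statistic = -2.353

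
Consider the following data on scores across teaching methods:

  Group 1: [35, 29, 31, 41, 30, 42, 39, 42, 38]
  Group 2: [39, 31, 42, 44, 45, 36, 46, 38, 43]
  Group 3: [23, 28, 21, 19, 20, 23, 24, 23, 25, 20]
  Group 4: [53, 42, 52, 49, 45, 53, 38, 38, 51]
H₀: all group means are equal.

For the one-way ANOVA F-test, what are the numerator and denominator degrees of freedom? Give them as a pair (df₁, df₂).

degrees of freedom = [3, 33]

k = 4 groups, N = 37 total
df = (k−1, N−k) = (4−1, 37−4) = (3, 33)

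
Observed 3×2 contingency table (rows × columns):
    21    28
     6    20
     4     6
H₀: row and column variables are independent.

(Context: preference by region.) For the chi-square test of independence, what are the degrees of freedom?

df = (r−1)(c−1) = (3−1)·(2−1) = 2

degrees of freedom = 2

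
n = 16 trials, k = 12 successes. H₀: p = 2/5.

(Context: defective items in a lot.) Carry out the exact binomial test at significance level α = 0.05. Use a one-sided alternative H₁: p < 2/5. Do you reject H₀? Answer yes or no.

Exact binomial: n=16, k=12, p₀=2/5=0.4000
P(X≤12) from Σ C(n,i)·p₀^i·(1−p₀)^(n−i)
p-value (one-sided, H₁ less) = 0.99906
At α=0.05: p ≥ α → fail to reject H₀

reject H₀: no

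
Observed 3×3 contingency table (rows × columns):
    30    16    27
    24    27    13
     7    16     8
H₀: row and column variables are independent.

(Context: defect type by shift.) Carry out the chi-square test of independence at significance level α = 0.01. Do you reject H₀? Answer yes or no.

reject H₀: no

Row totals [73, 64, 31], col totals [61, 59, 48], n=168
χ² = (30−26.51)²/26.51 + (16−25.64)²/25.64 + (27−20.86)²/20.86 + (24−23.24)²/23.24 + (27−22.48)²/22.48 + (13−18.29)²/18.29 + (7−11.26)²/11.26 + (16−10.89)²/10.89 + (8−8.86)²/8.86 = 12.4492
df = 4
p-value (upper-tail) = 0.01431
At α=0.01: p ≥ α → fail to reject H₀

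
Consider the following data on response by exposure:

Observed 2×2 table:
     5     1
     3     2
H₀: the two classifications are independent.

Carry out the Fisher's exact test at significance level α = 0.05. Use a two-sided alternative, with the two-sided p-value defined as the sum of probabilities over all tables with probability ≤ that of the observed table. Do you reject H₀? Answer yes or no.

Margins: r₁=6, r₂=5, c₁=8, c₂=3, n=11
p_obs = C(6,5)·C(5,3)/C(11,8); sum pmf over tables with pmf ≤ p_obs
p-value (two-sided) = 0.54545
At α=0.05: p ≥ α → fail to reject H₀

reject H₀: no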